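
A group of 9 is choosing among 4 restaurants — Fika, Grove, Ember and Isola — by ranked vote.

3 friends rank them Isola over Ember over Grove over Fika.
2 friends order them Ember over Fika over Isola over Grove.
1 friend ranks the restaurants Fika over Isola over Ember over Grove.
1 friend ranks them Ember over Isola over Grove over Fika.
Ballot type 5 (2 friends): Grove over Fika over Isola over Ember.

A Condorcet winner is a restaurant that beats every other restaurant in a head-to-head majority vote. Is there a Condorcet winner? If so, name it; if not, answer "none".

Check each pair by majority over 9 ballots:
Fika vs Grove: Grove, 6–3.
Fika vs Ember: 1+2 = 3 for Fika, 6 for Ember — Ember by 6–3.
Fika vs Isola: 2+1+2 = 5 for Fika, 4 for Isola — Fika by 5–4.
Grove vs Ember: Grove preferred on 2 ballots; Ember wins 7–2.
Grove vs Isola: 2 for Grove, 7 for Isola — Isola by 7–2.
Ember vs Isola: 3 to 6, Isola.
Each restaurant drops at least one matchup (Fika loses to Grove; Grove loses to Ember; Ember loses to Isola; Isola loses to Fika); the cycle Fika → Isola → Grove → Fika rules out a Condorcet winner.

none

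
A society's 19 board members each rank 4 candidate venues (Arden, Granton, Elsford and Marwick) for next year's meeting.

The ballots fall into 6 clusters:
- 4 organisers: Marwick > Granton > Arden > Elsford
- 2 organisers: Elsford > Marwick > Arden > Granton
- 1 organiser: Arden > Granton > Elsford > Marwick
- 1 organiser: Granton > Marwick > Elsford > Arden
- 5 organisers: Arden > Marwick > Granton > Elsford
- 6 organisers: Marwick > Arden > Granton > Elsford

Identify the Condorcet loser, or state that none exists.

Elsford

Head-to-head results (19 organisers):
Arden vs Granton: Arden is ranked higher on 2+1+5+6 = 14 ballots, Granton on 5. Arden wins 14–5.
Arden vs Elsford: Arden is ranked higher on 4+1+5+6 = 16 ballots, Elsford on 3. Arden wins 16–3.
Arden vs Marwick: Marwick, 13–6.
Granton vs Elsford: 17 to 2, Granton.
Granton vs Marwick: Granton is ranked higher on 1+1 = 2 ballots, Marwick on 17. Marwick wins 17–2.
Elsford vs Marwick: 3 to 16, Marwick.
Elsford is beaten in every head-to-head and is the Condorcet loser.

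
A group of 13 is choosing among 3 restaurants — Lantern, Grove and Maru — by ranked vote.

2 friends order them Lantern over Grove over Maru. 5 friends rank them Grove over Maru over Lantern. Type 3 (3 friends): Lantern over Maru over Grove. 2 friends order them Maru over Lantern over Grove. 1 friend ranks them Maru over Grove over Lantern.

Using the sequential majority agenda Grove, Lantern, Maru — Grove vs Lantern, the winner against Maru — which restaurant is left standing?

Maru

Round 1: Grove vs Lantern — 6–7, Lantern advances.
Round 2: Lantern vs Maru — 5–8, Maru advances.
Maru survives the agenda.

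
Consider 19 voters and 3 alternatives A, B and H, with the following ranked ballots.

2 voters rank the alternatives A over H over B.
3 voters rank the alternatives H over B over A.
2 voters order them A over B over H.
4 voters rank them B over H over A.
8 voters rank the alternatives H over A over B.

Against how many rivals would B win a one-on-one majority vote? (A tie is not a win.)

0

B against each rival (19 voters):
B vs A: 3+4 = 7 for B, 12 for A — A by 12–7.
B vs H: 6 to 13, H.
B beats no one; loses to A, H — 0 pairwise wins.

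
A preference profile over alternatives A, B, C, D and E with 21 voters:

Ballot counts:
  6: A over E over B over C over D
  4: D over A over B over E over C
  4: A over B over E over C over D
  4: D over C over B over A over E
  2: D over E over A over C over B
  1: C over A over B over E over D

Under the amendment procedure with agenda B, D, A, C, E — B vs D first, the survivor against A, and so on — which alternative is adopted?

Round 1: B vs D — 11–10, B advances.
Round 2: B vs A — 4–17, A advances.
Round 3: A vs C — 16–5, A advances.
Round 4: A vs E — 19–2, A advances.
A survives the agenda.

A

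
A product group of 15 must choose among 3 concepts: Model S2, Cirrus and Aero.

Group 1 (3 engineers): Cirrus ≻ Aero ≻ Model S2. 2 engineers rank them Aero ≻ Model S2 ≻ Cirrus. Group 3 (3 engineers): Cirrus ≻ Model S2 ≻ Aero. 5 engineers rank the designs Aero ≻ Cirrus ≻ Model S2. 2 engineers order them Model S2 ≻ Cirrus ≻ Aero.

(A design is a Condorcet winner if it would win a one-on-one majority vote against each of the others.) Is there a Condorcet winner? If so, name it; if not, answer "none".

Head-to-head results (15 engineers):
Model S2–Cirrus: Cirrus 11–4.
Model S2 vs Aero: Aero wins 10–5.
Cirrus vs Aero: 3+3+2 = 8 for Cirrus, 7 for Aero — Cirrus by 8–7.
Cirrus defeats every rival head-to-head and is the Condorcet winner.

Cirrus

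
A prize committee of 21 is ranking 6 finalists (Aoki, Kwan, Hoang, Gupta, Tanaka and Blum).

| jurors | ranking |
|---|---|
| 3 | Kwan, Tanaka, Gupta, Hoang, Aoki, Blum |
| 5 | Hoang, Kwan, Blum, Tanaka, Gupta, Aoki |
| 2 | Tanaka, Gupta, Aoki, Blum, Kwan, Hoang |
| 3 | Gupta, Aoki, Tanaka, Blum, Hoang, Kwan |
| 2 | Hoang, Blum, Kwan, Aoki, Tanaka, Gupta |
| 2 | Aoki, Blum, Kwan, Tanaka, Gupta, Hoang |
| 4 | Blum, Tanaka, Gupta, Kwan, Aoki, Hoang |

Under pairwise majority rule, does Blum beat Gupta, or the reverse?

Blum

Ballots ranking Blum above Gupta: 5 + 2 + 2 + 4 = 13.
Ballots ranking Gupta above Blum: 21 − 13 = 8.
Blum wins the head-to-head 13–8.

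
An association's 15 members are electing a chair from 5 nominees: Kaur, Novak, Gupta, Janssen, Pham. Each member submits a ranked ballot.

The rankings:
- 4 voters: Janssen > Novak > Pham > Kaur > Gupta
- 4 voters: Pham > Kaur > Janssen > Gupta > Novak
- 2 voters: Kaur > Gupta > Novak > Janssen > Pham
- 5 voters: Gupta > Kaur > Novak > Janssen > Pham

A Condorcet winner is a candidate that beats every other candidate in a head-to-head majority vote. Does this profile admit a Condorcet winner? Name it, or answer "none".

none

Head-to-head results (15 voters):
Kaur vs Novak: Kaur preferred on 4+2+5 = 11 ballots; Kaur wins 11–4.
Kaur vs Gupta: 4+4+2 = 10 for Kaur, 5 for Gupta — Kaur by 10–5.
Kaur vs Janssen: Kaur is ranked higher on 4+2+5 = 11 ballots, Janssen on 4. Kaur wins 11–4.
Kaur vs Pham: Kaur is ranked higher on 2+5 = 7 ballots, Pham on 8. Pham wins 8–7.
Novak vs Gupta: Novak is ranked higher on 4 ballots, Gupta on 11. Gupta wins 11–4.
Novak–Janssen: Janssen 8–7.
Novak vs Pham: 4+2+5 = 11 for Novak, 4 for Pham — Novak by 11–4.
Gupta vs Janssen: Janssen wins 8–7.
Gupta vs Pham: 7 to 8, Pham.
Janssen vs Pham: Janssen preferred on 4+2+5 = 11 ballots; Janssen wins 11–4.
Every candidate loses at least once (Kaur loses to Pham; Novak loses to Kaur; Gupta loses to Kaur; Janssen loses to Kaur; Pham loses to Novak). The majority relation contains the cycle Kaur beats Novak beats Pham beats Kaur, so there is no Condorcet winner.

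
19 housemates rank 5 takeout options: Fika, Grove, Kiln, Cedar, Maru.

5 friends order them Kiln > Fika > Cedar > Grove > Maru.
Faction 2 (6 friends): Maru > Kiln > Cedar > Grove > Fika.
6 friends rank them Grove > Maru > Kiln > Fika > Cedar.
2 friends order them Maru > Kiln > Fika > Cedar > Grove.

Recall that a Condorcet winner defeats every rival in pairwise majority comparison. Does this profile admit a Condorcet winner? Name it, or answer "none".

Check each pair by majority over 19 ballots:
Fika–Grove: Grove 12–7.
Fika–Kiln: Kiln 19–0.
Fika vs Cedar: Fika wins 13–6.
Fika–Maru: Maru 14–5.
Grove–Kiln: Kiln 13–6.
Grove vs Cedar: Cedar, 13–6.
Grove–Maru: Grove 11–8.
Kiln–Cedar: Kiln 19–0.
Kiln–Maru: Maru 14–5.
Cedar vs Maru: Maru wins 14–5.
No restaurant is unbeaten: Fika loses to Grove; Grove loses to Kiln; Kiln loses to Maru; Cedar loses to Fika; Maru loses to Grove. In particular Fika > Cedar > Grove > Fika is a majority cycle — no Condorcet winner exists.

none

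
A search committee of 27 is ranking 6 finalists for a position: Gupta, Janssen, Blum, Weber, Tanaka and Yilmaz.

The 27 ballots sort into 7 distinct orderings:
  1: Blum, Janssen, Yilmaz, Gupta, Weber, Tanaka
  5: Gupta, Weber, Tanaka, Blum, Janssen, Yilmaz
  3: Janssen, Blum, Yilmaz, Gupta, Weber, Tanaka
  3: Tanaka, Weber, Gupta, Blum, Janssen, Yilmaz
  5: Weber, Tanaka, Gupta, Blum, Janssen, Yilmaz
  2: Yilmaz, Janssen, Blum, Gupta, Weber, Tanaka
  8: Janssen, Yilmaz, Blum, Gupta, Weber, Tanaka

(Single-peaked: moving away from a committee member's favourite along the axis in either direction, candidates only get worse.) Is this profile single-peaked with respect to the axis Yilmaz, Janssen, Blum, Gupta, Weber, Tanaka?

yes

Axis positions: Yilmaz=1, Janssen=2, Blum=3, Gupta=4, Weber=5, Tanaka=6.
Group 1 (peak Blum at position 3): ranking walks positions 3-2-1-4-5-6, expanding outward from the peak — single-peaked.
Group 2 (peak Gupta at position 4): ranking walks positions 4-5-6-3-2-1, expanding outward from the peak — single-peaked.
Group 3 (peak Janssen at position 2): ranking walks positions 2-3-1-4-5-6, expanding outward from the peak — single-peaked.
Group 4 (peak Tanaka at position 6): ranking walks positions 6-5-4-3-2-1, expanding outward from the peak — single-peaked.
Group 5 (peak Weber at position 5): ranking walks positions 5-6-4-3-2-1, expanding outward from the peak — single-peaked.
Group 6 (peak Yilmaz at position 1): ranking walks positions 1-2-3-4-5-6, expanding outward from the peak — single-peaked.
Group 7 (peak Janssen at position 2): ranking walks positions 2-1-3-4-5-6, expanding outward from the peak — single-peaked.
Every ranking is single-peaked on this axis.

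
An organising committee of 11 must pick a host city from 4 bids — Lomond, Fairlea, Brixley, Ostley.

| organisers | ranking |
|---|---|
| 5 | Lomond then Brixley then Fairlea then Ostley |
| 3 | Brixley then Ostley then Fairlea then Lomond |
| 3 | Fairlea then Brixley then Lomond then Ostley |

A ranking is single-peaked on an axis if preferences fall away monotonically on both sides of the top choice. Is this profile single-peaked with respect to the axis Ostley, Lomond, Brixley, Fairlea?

no

Axis positions: Ostley=1, Lomond=2, Brixley=3, Fairlea=4.
Type 1 (peak Lomond at position 2): ranking walks positions 2-3-4-1, expanding outward from the peak — single-peaked.
Type 2: ranking walks positions 3-1-4-2; Ostley is ranked above Lomond even though Lomond lies between Ostley and the peak Brixley on the axis — preferences dip and rise again. Not single-peaked.
Type 3 (peak Fairlea at position 4): ranking walks positions 4-3-2-1, expanding outward from the peak — single-peaked.
Type 2 violates single-peakedness, so the profile is not single-peaked on this axis.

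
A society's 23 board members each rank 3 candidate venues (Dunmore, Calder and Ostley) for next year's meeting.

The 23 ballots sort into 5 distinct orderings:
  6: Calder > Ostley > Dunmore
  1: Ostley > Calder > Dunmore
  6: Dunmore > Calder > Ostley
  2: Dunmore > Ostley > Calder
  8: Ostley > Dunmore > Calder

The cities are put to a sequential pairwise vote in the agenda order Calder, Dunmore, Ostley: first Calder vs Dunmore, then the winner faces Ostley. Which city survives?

Round 1: Calder vs Dunmore — 7–16, Dunmore advances.
Round 2: Dunmore vs Ostley — 8–15, Ostley advances.
Ostley survives the agenda.

Ostley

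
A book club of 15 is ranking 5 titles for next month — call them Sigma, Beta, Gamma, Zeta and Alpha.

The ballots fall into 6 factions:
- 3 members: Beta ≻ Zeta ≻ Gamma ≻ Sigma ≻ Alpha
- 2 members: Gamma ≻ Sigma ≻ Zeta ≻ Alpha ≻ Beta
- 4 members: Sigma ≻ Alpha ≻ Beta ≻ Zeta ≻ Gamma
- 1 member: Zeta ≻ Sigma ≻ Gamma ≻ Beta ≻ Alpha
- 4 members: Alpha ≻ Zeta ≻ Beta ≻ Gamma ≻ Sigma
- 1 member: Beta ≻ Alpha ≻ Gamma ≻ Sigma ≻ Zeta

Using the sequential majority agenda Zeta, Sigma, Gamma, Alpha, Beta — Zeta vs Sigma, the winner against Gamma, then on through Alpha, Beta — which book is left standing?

Round 1: Zeta vs Sigma — 8–7, Zeta advances.
Round 2: Zeta vs Gamma — 12–3, Zeta advances.
Round 3: Zeta vs Alpha — 6–9, Alpha advances.
Round 4: Alpha vs Beta — 10–5, Alpha advances.
Alpha survives the agenda.

Alpha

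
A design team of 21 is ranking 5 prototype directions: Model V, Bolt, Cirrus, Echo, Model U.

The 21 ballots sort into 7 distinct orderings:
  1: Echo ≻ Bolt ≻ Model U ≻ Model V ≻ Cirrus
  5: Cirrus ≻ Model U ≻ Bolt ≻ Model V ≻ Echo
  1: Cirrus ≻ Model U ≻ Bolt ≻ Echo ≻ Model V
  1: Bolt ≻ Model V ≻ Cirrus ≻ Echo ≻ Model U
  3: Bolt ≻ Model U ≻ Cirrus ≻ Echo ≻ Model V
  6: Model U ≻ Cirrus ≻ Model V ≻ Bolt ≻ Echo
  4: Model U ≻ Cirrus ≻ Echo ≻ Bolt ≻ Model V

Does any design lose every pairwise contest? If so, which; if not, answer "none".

Head-to-head results (21 engineers):
Model V vs Bolt: Model V is ranked higher on 6 ballots, Bolt on 15. Bolt wins 15–6.
Model V–Cirrus: Cirrus 19–2.
Model V vs Echo: Model V, 12–9.
Model V–Model U: Model U 20–1.
Bolt vs Cirrus: Cirrus, 16–5.
Bolt vs Echo: 5+1+1+3+6 = 16 for Bolt, 5 for Echo — Bolt by 16–5.
Bolt vs Model U: Bolt is ranked higher on 1+1+3 = 5 ballots, Model U on 16. Model U wins 16–5.
Cirrus vs Echo: Cirrus, 20–1.
Cirrus vs Model U: Model U wins 14–7.
Echo vs Model U: 1+1 = 2 for Echo, 19 for Model U — Model U by 19–2.
Echo loses to every other design — it is the Condorcet loser.

Echo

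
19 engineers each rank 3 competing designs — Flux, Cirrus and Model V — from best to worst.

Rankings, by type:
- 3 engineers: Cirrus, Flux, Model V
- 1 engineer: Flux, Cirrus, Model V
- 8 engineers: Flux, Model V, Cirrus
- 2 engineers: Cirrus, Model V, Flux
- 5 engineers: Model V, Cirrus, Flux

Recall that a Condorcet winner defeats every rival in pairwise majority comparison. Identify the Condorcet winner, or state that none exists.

Pairwise majorities:
Flux vs Cirrus: 1+8 = 9 for Flux, 10 for Cirrus — Cirrus by 10–9.
Flux vs Model V: Flux preferred on 3+1+8 = 12 ballots; Flux wins 12–7.
Cirrus vs Model V: Cirrus preferred on 3+1+2 = 6 ballots; Model V wins 13–6.
Each design drops at least one matchup (Flux loses to Cirrus; Cirrus loses to Model V; Model V loses to Flux); the cycle Flux > Model V > Cirrus > Flux rules out a Condorcet winner.

none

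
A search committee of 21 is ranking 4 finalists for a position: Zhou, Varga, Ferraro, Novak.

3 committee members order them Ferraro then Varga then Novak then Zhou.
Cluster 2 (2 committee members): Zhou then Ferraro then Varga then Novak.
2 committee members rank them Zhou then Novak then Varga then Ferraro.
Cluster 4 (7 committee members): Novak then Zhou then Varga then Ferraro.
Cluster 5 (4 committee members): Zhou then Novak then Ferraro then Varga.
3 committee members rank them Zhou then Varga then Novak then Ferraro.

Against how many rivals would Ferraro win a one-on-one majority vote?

0

Ferraro against each rival (21 committee members):
Ferraro vs Zhou: Ferraro preferred on 3 ballots; Zhou wins 18–3.
Ferraro vs Varga: 3+2+4 = 9 for Ferraro, 12 for Varga — Varga by 12–9.
Ferraro vs Novak: 5 to 16, Novak.
Ferraro beats no one; loses to Zhou, Varga, Novak — 0 pairwise wins.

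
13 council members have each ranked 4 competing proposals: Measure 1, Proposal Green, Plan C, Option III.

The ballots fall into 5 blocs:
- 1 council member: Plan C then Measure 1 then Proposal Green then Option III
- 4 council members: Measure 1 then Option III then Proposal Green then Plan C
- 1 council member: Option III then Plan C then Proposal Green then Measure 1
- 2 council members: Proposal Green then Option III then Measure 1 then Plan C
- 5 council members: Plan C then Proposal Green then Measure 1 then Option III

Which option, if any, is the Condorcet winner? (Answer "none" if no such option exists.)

Pairwise majorities:
Measure 1 vs Proposal Green: 1+4 = 5 for Measure 1, 8 for Proposal Green — Proposal Green by 8–5.
Measure 1 vs Plan C: 4+2 = 6 for Measure 1, 7 for Plan C — Plan C by 7–6.
Measure 1 vs Option III: Measure 1 wins 10–3.
Proposal Green vs Plan C: Proposal Green is ranked higher on 4+2 = 6 ballots, Plan C on 7. Plan C wins 7–6.
Proposal Green vs Option III: Proposal Green wins 8–5.
Plan C–Option III: Option III 7–6.
Each option drops at least one matchup (Measure 1 loses to Proposal Green; Proposal Green loses to Plan C; Plan C loses to Option III; Option III loses to Measure 1); the cycle Measure 1 > Option III > Plan C > Measure 1 rules out a Condorcet winner.

none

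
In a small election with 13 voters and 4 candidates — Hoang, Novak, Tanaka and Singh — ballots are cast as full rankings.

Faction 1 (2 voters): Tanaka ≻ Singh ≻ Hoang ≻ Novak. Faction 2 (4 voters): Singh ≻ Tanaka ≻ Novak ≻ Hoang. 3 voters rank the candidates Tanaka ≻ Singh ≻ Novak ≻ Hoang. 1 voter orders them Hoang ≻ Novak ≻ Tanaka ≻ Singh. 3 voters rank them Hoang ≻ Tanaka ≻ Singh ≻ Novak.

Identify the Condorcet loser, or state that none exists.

Pairwise majorities:
Hoang vs Novak: Novak wins 7–6.
Hoang vs Tanaka: 4 to 9, Tanaka.
Hoang vs Singh: Singh wins 9–4.
Novak vs Tanaka: Novak is ranked higher on 1 ballot, Tanaka on 12. Tanaka wins 12–1.
Novak vs Singh: Singh, 12–1.
Tanaka vs Singh: 9 to 4, Tanaka.
Hoang is beaten in every head-to-head and is the Condorcet loser.

Hoang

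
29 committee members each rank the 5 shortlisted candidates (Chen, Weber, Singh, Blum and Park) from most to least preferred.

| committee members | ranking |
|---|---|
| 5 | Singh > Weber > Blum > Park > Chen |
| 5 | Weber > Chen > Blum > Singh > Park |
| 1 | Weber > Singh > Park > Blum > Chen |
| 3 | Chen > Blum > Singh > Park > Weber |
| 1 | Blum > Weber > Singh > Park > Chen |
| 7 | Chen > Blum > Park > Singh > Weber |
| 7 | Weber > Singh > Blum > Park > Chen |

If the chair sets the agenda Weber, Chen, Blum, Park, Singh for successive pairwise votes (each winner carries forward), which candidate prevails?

Round 1: Weber vs Chen — 19–10, Weber advances.
Round 2: Weber vs Blum — 18–11, Weber advances.
Round 3: Weber vs Park — 19–10, Weber advances.
Round 4: Weber vs Singh — 14–15, Singh advances.
The agenda winner is Singh.

Singh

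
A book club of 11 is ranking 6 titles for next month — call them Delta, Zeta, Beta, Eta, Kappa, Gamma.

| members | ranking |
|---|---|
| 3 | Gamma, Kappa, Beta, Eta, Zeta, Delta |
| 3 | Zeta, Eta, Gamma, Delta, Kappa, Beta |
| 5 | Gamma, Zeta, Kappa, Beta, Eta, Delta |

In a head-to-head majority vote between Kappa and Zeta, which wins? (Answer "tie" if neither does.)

Zeta

Ballots ranking Kappa above Zeta: 3.
Ballots ranking Zeta above Kappa: 11 − 3 = 8.
Zeta wins the head-to-head 8–3.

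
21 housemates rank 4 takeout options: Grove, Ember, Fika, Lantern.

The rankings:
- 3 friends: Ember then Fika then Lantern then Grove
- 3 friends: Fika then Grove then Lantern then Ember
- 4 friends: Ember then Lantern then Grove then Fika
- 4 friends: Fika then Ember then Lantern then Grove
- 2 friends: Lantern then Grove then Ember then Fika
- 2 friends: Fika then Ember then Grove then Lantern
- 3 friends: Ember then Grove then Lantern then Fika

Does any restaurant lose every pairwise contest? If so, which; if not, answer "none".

Head-to-head results (21 friends):
Grove vs Ember: Grove preferred on 3+2 = 5 ballots; Ember wins 16–5.
Grove–Fika: Fika 12–9.
Grove vs Lantern: 8 to 13, Lantern.
Ember vs Fika: Ember, 12–9.
Ember vs Lantern: 16 to 5, Ember.
Fika vs Lantern: Fika, 12–9.
Grove is beaten in every head-to-head and is the Condorcet loser.

Grove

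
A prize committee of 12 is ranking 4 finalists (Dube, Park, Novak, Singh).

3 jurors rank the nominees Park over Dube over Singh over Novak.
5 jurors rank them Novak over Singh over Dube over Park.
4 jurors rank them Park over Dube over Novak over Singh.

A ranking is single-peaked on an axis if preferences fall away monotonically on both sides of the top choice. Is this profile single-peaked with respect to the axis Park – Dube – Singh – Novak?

Axis positions: Park=1, Dube=2, Singh=3, Novak=4.
Group 1 (peak Park at position 1): ranking walks positions 1-2-3-4, expanding outward from the peak — single-peaked.
Group 2 (peak Novak at position 4): ranking walks positions 4-3-2-1, expanding outward from the peak — single-peaked.
Group 3: ranking walks positions 1-2-4-3; Novak is ranked above Singh even though Singh lies between Novak and the peak Park on the axis — preferences dip and rise again. Not single-peaked.
Group 3 violates single-peakedness, so the profile is not single-peaked on this axis.

no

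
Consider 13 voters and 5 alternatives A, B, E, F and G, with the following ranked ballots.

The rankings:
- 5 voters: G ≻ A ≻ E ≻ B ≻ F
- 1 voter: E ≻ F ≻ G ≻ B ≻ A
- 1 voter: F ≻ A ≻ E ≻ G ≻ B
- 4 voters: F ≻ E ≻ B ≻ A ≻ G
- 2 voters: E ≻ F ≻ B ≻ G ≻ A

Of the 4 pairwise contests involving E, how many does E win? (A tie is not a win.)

E against each rival (13 voters):
E–A: E 7–6.
E vs B: E wins 13–0.
E vs F: 8 to 5, E.
E–G: E 8–5.
E beats A, B, F, G — 4 pairwise wins.

4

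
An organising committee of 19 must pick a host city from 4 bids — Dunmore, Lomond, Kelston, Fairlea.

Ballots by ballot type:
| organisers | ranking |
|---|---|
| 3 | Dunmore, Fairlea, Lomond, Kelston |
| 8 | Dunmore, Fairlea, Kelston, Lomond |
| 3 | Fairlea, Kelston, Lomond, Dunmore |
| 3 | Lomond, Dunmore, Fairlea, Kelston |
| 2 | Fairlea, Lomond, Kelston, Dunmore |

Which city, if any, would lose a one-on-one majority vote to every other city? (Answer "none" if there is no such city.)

Lomond

Head-to-head results (19 organisers):
Dunmore vs Lomond: Dunmore, 11–8.
Dunmore vs Kelston: Dunmore, 14–5.
Dunmore–Fairlea: Dunmore 14–5.
Lomond vs Kelston: Lomond preferred on 3+3+2 = 8 ballots; Kelston wins 11–8.
Lomond vs Fairlea: 3 to 16, Fairlea.
Kelston–Fairlea: Fairlea 19–0.
Lomond is beaten in every head-to-head and is the Condorcet loser.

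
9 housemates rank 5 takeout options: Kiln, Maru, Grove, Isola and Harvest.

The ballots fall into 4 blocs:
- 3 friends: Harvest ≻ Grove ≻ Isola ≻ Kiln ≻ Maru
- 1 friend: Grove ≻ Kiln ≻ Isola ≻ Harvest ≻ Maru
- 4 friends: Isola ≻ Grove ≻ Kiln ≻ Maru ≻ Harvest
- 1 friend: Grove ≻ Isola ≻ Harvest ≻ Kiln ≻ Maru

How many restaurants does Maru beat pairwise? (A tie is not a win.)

0

Maru against each rival (9 friends):
Maru vs Kiln: Maru is ranked higher on 0 ballots, Kiln on 9. Kiln wins 9–0.
Maru vs Grove: Grove, 9–0.
Maru vs Isola: Isola wins 9–0.
Maru vs Harvest: Maru is ranked higher on 4 ballots, Harvest on 5. Harvest wins 5–4.
Maru beats no one; loses to Kiln, Grove, Isola, Harvest — 0 pairwise wins.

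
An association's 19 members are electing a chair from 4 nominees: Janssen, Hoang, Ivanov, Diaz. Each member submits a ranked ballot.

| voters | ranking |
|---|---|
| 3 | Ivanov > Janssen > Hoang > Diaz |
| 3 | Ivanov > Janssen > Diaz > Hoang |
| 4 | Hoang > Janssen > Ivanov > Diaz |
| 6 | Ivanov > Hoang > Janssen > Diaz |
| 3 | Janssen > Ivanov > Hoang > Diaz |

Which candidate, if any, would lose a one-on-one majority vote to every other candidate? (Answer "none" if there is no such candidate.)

Pairwise majorities:
Janssen–Hoang: Hoang 10–9.
Janssen vs Ivanov: Ivanov wins 12–7.
Janssen–Diaz: Janssen 19–0.
Hoang vs Ivanov: 4 to 15, Ivanov.
Hoang vs Diaz: 3+4+6+3 = 16 for Hoang, 3 for Diaz — Hoang by 16–3.
Ivanov–Diaz: Ivanov 19–0.
Diaz is beaten in every head-to-head and is the Condorcet loser.

Diaz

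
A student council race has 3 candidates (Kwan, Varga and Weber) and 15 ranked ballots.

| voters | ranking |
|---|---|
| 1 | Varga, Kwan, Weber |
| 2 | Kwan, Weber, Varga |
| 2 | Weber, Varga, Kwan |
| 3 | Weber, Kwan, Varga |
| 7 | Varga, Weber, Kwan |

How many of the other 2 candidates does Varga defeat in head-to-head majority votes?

Varga against each rival (15 voters):
Varga vs Kwan: Varga is ranked higher on 1+2+7 = 10 ballots, Kwan on 5. Varga wins 10–5.
Varga vs Weber: 1+7 = 8 for Varga, 7 for Weber — Varga by 8–7.
Varga beats Kwan, Weber — 2 pairwise wins.

2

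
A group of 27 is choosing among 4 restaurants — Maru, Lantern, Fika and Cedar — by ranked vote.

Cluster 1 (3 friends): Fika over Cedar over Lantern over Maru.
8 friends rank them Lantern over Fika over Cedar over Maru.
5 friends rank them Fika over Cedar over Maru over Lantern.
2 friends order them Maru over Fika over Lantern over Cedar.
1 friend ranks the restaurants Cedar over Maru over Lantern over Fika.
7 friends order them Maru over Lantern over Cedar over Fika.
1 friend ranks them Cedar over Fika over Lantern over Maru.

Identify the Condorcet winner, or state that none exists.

Head-to-head results (27 friends):
Maru vs Lantern: Maru wins 15–12.
Maru vs Fika: Fika, 17–10.
Maru–Cedar: Cedar 18–9.
Lantern vs Fika: Lantern wins 16–11.
Lantern vs Cedar: Lantern wins 17–10.
Fika vs Cedar: Fika wins 18–9.
No restaurant is unbeaten: Maru loses to Fika; Lantern loses to Maru; Fika loses to Lantern; Cedar loses to Lantern. In particular Maru → Lantern → Fika → Maru is a majority cycle — no Condorcet winner exists.

none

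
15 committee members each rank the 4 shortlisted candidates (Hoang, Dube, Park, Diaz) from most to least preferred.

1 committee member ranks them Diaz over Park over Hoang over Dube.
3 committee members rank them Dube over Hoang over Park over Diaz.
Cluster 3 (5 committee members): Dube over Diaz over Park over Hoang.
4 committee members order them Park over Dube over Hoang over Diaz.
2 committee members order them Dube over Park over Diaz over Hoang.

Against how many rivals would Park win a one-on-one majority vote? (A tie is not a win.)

Park against each rival (15 committee members):
Park vs Hoang: Park wins 12–3.
Park–Dube: Dube 10–5.
Park–Diaz: Park 9–6.
Park beats Hoang, Diaz; loses to Dube — 2 pairwise wins.

2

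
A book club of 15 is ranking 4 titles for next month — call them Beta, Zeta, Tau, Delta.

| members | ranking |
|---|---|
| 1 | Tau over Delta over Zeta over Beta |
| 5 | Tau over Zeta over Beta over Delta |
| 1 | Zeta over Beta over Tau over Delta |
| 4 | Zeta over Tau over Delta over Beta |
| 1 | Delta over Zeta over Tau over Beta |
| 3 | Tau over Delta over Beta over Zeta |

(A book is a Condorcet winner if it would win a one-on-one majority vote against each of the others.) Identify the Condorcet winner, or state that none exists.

Pairwise majorities:
Beta–Zeta: Zeta 12–3.
Beta vs Tau: Tau, 14–1.
Beta vs Delta: Delta wins 9–6.
Zeta vs Tau: Tau, 9–6.
Zeta vs Delta: Zeta, 10–5.
Tau vs Delta: Tau, 14–1.
Tau defeats every rival head-to-head and is the Condorcet winner.

Tau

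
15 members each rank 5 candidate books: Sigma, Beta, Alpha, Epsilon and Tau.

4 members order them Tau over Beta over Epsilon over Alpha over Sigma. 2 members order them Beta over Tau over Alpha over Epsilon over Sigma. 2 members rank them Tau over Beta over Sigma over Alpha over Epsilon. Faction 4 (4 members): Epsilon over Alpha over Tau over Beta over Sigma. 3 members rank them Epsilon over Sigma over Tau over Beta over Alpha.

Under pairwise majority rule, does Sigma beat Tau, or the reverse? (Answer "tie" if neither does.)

Ballots ranking Sigma above Tau: 3.
Ballots ranking Tau above Sigma: 15 − 3 = 12.
Tau wins the head-to-head 12–3.

Tau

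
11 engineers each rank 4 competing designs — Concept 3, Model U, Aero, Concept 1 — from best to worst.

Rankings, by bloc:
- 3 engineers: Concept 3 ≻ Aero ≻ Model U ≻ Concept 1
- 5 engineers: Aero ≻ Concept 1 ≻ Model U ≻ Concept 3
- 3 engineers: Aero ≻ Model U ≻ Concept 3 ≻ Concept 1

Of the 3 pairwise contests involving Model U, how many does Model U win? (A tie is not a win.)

2

Model U against each rival (11 engineers):
Model U vs Concept 3: Model U is ranked higher on 5+3 = 8 ballots, Concept 3 on 3. Model U wins 8–3.
Model U–Aero: Aero 11–0.
Model U vs Concept 1: Model U, 6–5.
Model U beats Concept 3, Concept 1; loses to Aero — 2 pairwise wins.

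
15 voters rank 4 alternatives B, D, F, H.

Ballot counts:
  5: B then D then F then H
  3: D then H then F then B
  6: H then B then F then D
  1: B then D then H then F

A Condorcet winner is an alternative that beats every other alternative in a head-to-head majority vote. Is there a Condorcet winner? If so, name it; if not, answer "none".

none

Head-to-head results (15 voters):
B–D: B 12–3.
B vs F: B, 12–3.
B–H: H 9–6.
D vs F: D preferred on 5+3+1 = 9 ballots; D wins 9–6.
D vs H: D wins 9–6.
F–H: H 10–5.
Every alternative loses at least once (B loses to H; D loses to B; F loses to B; H loses to D). The majority relation contains the cycle B → D → H → B, so there is no Condorcet winner.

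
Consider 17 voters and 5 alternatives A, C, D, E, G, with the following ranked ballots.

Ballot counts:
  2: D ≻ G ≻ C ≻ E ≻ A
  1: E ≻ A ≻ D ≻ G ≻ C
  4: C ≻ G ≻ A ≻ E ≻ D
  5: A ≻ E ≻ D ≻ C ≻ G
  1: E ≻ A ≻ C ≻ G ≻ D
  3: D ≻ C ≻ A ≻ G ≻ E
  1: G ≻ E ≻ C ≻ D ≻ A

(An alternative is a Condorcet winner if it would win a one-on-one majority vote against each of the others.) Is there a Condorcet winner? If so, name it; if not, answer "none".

Head-to-head results (17 voters):
A vs C: C wins 10–7.
A–D: A 11–6.
A vs E: 4+5+3 = 12 for A, 5 for E — A by 12–5.
A vs G: 1+5+1+3 = 10 for A, 7 for G — A by 10–7.
C–D: D 11–6.
C vs E: 2+4+3 = 9 for C, 8 for E — C by 9–8.
C vs G: C wins 13–4.
D–E: E 12–5.
D vs G: D preferred on 2+1+5+3 = 11 ballots; D wins 11–6.
E vs G: E preferred on 1+5+1 = 7 ballots; G wins 10–7.
Each alternative drops at least one matchup (A loses to C; C loses to D; D loses to A; E loses to A; G loses to A); the cycle A beats D beats C beats A rules out a Condorcet winner.

none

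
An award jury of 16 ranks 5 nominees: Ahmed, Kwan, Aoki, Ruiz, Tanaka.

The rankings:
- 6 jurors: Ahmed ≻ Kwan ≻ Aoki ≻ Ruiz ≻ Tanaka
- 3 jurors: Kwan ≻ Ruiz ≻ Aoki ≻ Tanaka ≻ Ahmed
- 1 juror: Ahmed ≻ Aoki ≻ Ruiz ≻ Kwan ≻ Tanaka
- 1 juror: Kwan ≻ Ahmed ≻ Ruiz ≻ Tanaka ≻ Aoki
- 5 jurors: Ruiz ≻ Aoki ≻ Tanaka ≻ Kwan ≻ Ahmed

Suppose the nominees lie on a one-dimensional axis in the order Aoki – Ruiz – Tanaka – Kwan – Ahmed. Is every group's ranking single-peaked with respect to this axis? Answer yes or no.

Axis positions: Aoki=1, Ruiz=2, Tanaka=3, Kwan=4, Ahmed=5.
Group 1: ranking walks positions 5-4-1-2-3; Aoki is ranked above Tanaka even though Tanaka lies between Aoki and the peak Ahmed on the axis — preferences dip and rise again. Not single-peaked.
Group 2: ranking walks positions 4-2-1-3-5; Ruiz is ranked above Tanaka even though Tanaka lies between Ruiz and the peak Kwan on the axis — preferences dip and rise again. Not single-peaked.
Group 3: ranking walks positions 5-1-2-4-3; Aoki is ranked above Kwan even though Kwan lies between Aoki and the peak Ahmed on the axis — preferences dip and rise again. Not single-peaked.
Group 4: ranking walks positions 4-5-2-3-1; Ruiz is ranked above Tanaka even though Tanaka lies between Ruiz and the peak Kwan on the axis — preferences dip and rise again. Not single-peaked.
Group 5 (peak Ruiz at position 2): ranking walks positions 2-1-3-4-5, expanding outward from the peak — single-peaked.
Group 1 violates single-peakedness, so the profile is not single-peaked on this axis.

no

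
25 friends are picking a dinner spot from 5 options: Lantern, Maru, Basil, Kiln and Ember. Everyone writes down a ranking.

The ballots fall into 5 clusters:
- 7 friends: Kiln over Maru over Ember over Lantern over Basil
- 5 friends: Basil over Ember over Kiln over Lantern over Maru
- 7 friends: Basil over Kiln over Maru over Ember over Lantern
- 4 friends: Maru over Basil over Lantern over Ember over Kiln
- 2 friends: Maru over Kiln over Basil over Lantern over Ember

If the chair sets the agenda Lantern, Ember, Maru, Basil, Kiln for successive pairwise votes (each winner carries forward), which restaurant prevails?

Kiln

Round 1: Lantern vs Ember — 6–19, Ember advances.
Round 2: Ember vs Maru — 5–20, Maru advances.
Round 3: Maru vs Basil — 13–12, Maru advances.
Round 4: Maru vs Kiln — 6–19, Kiln advances.
Kiln survives the agenda.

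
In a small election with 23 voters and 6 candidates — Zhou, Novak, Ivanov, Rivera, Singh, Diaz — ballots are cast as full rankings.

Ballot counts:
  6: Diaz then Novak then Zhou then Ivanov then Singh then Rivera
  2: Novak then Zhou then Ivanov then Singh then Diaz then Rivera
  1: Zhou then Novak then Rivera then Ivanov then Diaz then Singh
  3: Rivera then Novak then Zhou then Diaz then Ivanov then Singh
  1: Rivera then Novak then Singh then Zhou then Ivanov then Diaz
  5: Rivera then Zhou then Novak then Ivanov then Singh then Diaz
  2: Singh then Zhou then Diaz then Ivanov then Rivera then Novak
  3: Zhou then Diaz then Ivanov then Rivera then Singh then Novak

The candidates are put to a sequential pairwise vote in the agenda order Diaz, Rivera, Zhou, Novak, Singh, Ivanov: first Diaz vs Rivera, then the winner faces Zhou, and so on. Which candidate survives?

Novak

Round 1: Diaz vs Rivera — 13–10, Diaz advances.
Round 2: Diaz vs Zhou — 6–17, Zhou advances.
Round 3: Zhou vs Novak — 11–12, Novak advances.
Round 4: Novak vs Singh — 18–5, Novak advances.
Round 5: Novak vs Ivanov — 18–5, Novak advances.
Novak survives the agenda.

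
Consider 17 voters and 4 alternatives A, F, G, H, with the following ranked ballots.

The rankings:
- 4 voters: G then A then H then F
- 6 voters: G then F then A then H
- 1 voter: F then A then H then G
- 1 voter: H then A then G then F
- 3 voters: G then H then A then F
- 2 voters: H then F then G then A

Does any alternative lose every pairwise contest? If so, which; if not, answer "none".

Head-to-head results (17 voters):
A–F: F 9–8.
A vs G: A preferred on 1+1 = 2 ballots; G wins 15–2.
A vs H: A, 11–6.
F vs G: F is ranked higher on 1+2 = 3 ballots, G on 14. G wins 14–3.
F vs H: H, 10–7.
G vs H: 4+6+3 = 13 for G, 4 for H — G by 13–4.
Each alternative has at least one pairwise win (A beats H; F beats A; G beats A; H beats F) — no Condorcet loser.

none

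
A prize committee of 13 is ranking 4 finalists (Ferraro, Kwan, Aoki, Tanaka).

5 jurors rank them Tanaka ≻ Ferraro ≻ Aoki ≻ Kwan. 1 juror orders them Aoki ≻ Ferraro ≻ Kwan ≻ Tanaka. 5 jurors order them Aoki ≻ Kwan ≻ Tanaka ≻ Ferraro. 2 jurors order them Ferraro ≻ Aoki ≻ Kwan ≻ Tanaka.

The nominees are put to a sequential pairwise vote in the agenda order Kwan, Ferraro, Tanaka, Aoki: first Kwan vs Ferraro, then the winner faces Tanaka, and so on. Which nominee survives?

Aoki

Round 1: Kwan vs Ferraro — 5–8, Ferraro advances.
Round 2: Ferraro vs Tanaka — 3–10, Tanaka advances.
Round 3: Tanaka vs Aoki — 5–8, Aoki advances.
The agenda winner is Aoki.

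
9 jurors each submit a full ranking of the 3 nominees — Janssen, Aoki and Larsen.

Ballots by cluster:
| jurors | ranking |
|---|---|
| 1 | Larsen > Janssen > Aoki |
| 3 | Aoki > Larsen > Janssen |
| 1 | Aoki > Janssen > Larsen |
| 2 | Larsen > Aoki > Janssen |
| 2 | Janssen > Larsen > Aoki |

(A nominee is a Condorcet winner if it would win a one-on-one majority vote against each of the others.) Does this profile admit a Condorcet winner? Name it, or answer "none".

Larsen

Check each pair by majority over 9 ballots:
Janssen vs Aoki: 3 to 6, Aoki.
Janssen vs Larsen: 3 to 6, Larsen.
Aoki vs Larsen: Aoki preferred on 3+1 = 4 ballots; Larsen wins 5–4.
Larsen wins every pairwise contest, so Larsen is the Condorcet winner.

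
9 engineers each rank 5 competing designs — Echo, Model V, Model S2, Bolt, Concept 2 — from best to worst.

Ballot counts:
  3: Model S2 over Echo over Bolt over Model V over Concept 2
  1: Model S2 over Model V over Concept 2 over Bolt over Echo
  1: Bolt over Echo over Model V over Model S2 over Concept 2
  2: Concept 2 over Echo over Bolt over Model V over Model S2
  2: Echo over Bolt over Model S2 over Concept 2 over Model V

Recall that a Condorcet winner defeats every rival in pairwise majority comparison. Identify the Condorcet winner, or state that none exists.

Echo

Check each pair by majority over 9 ballots:
Echo vs Model V: 3+1+2+2 = 8 for Echo, 1 for Model V — Echo by 8–1.
Echo vs Model S2: 5 to 4, Echo.
Echo vs Bolt: 7 to 2, Echo.
Echo vs Concept 2: Echo preferred on 3+1+2 = 6 ballots; Echo wins 6–3.
Model V vs Model S2: 1+2 = 3 for Model V, 6 for Model S2 — Model S2 by 6–3.
Model V vs Bolt: Model V preferred on 1 ballot; Bolt wins 8–1.
Model V vs Concept 2: Model V preferred on 3+1+1 = 5 ballots; Model V wins 5–4.
Model S2 vs Bolt: Model S2 is ranked higher on 3+1 = 4 ballots, Bolt on 5. Bolt wins 5–4.
Model S2 vs Concept 2: Model S2 preferred on 3+1+1+2 = 7 ballots; Model S2 wins 7–2.
Bolt vs Concept 2: Bolt is ranked higher on 3+1+2 = 6 ballots, Concept 2 on 3. Bolt wins 6–3.
Echo wins every pairwise contest, so Echo is the Condorcet winner.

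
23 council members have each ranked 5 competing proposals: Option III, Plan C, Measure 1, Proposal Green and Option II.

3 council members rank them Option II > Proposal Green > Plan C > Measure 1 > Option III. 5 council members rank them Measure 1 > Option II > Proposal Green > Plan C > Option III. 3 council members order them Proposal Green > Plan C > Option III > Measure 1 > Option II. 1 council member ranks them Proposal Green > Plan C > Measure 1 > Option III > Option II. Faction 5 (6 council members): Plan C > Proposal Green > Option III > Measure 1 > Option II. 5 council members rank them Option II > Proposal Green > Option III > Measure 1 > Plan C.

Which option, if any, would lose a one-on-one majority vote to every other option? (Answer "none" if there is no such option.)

none

Head-to-head results (23 council members):
Option III vs Plan C: Option III is ranked higher on 5 ballots, Plan C on 18. Plan C wins 18–5.
Option III vs Measure 1: Option III preferred on 3+6+5 = 14 ballots; Option III wins 14–9.
Option III–Proposal Green: Proposal Green 23–0.
Option III–Option II: Option II 13–10.
Plan C vs Measure 1: Plan C is ranked higher on 3+3+1+6 = 13 ballots, Measure 1 on 10. Plan C wins 13–10.
Plan C vs Proposal Green: 6 for Plan C, 17 for Proposal Green — Proposal Green by 17–6.
Plan C vs Option II: 10 to 13, Option II.
Measure 1 vs Proposal Green: Measure 1 is ranked higher on 5 ballots, Proposal Green on 18. Proposal Green wins 18–5.
Measure 1 vs Option II: Measure 1 is ranked higher on 5+3+1+6 = 15 ballots, Option II on 8. Measure 1 wins 15–8.
Proposal Green vs Option II: Proposal Green is ranked higher on 3+1+6 = 10 ballots, Option II on 13. Option II wins 13–10.
Each option has at least one pairwise win (Option III beats Measure 1; Plan C beats Option III; Measure 1 beats Option II; Proposal Green beats Option III; Option II beats Option III) — no Condorcet loser.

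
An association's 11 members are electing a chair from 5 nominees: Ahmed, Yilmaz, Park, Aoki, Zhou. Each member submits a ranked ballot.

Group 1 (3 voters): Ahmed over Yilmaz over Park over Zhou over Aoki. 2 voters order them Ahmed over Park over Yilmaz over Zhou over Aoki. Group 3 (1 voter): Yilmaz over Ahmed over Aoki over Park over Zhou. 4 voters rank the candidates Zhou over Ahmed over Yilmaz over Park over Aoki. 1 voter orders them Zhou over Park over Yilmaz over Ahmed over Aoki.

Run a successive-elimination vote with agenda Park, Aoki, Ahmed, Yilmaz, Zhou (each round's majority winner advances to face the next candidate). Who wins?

Ahmed

Round 1: Park vs Aoki — 10–1, Park advances.
Round 2: Park vs Ahmed — 1–10, Ahmed advances.
Round 3: Ahmed vs Yilmaz — 9–2, Ahmed advances.
Round 4: Ahmed vs Zhou — 6–5, Ahmed advances.
The agenda winner is Ahmed.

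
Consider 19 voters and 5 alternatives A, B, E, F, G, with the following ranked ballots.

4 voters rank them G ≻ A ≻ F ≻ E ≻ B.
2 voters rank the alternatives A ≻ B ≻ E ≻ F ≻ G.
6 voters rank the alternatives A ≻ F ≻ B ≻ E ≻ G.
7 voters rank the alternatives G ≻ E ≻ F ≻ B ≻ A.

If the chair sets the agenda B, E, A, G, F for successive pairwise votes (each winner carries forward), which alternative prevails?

G

Round 1: B vs E — 8–11, E advances.
Round 2: E vs A — 7–12, A advances.
Round 3: A vs G — 8–11, G advances.
Round 4: G vs F — 11–8, G advances.
The agenda winner is G.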